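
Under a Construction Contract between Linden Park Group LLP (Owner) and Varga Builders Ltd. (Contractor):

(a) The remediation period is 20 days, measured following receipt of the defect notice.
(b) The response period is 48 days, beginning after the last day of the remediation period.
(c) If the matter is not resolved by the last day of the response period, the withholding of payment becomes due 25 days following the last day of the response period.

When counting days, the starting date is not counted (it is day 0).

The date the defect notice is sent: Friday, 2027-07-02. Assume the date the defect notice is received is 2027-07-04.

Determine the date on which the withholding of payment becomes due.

2027-10-05

Adding 20 calendar days to 2027-07-04 gives 2027-07-24, which is the last day of the remediation period.
The last day of the response period: 48 calendar days after 2027-07-24 is 2027-09-10.
Adding 25 calendar days to 2027-09-10 gives 2027-10-05, which is the date on which the withholding of payment becomes due.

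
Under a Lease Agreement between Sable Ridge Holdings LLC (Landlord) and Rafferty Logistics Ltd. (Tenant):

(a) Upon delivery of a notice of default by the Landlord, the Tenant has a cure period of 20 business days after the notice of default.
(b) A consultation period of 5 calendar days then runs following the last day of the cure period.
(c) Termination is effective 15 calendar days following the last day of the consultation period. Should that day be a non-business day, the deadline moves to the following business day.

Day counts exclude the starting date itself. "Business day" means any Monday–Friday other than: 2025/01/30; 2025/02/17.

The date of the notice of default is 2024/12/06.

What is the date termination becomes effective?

The last day of the cure period: 20 business days after Friday, 2024/12/06, skipping weekends — Dec 9, Dec 10, Dec 11, Dec 12, …, Jan 1, Jan 2, Jan 3 — lands on Friday, 2025/01/03.
The last day of the consultation period: 2025/01/03 + 5 days = 2025/01/08.
The date termination becomes effective: 2025/01/08 + 15 days = 2025/01/23. 2025/01/23 is a Thursday and is not a listed holiday, so no roll-forward applies.

2025/01/23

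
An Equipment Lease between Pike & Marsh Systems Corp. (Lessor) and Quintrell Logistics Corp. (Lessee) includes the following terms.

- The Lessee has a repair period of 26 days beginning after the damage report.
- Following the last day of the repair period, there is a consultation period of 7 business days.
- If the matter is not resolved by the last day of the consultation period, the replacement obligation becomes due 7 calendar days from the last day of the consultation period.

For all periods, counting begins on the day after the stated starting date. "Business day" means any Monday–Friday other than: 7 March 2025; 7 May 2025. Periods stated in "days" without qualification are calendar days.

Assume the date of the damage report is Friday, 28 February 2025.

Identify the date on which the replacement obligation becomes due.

The last day of the repair period: 26 calendar days after 28 February 2025 is 26 March 2025.
The last day of the consultation period: 7 business days after Wednesday, 26 March 2025, skipping weekends — Mar 27, Mar 28, Mar 31, Apr 1, Apr 2, Apr 3, Apr 4 — lands on Friday, 4 April 2025.
The date on which the replacement obligation becomes due: 4 April 2025 + 7 days = 11 April 2025.

11 April 2025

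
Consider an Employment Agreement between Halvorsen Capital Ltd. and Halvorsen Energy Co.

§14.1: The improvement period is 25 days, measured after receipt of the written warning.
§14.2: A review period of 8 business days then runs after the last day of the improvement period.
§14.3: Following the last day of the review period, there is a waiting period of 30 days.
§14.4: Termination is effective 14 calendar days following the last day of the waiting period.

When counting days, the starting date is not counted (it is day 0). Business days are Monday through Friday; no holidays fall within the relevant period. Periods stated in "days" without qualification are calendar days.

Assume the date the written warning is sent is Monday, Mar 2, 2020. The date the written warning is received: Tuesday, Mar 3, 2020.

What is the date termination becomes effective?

Adding 25 calendar days to Mar 3, 2020 gives Mar 28, 2020, which is the last day of the improvement period.
The last day of the review period: 8 business days after Saturday, Mar 28, 2020, skipping weekends — Mar 30, Mar 31, Apr 1, Apr 2, Apr 3, Apr 6, Apr 7, Apr 8 — lands on Wednesday, Apr 8, 2020.
The last day of the waiting period: Apr 8, 2020 + 30 days = May 8, 2020.
The date termination becomes effective: May 8, 2020 + 14 days = May 22, 2020.

May 22, 2020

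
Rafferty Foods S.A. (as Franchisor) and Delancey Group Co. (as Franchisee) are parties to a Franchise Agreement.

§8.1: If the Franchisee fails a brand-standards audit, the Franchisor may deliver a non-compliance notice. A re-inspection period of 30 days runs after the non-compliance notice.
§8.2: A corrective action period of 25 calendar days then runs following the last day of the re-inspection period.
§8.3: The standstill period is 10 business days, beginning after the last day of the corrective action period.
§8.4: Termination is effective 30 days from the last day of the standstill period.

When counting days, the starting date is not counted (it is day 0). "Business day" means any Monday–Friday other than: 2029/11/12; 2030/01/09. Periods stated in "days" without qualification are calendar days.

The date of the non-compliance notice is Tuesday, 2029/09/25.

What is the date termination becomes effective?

The last day of the re-inspection period: 2029/09/25 + 30 days = 2029/10/25.
Adding 25 calendar days to 2029/10/25 gives 2029/11/19, which is the last day of the corrective action period.
From Monday, 2029/11/19, 10 business days (Nov 20, Nov 21, Nov 22, Nov 23, Nov 26, Nov 27, Nov 28, Nov 29, Nov 30, Dec 3, skipping weekends) brings us to Monday, 2029/12/03, which is the last day of the standstill period.
The date termination becomes effective: 30 calendar days after 2029/12/03 is 2030/01/02.

2030/01/02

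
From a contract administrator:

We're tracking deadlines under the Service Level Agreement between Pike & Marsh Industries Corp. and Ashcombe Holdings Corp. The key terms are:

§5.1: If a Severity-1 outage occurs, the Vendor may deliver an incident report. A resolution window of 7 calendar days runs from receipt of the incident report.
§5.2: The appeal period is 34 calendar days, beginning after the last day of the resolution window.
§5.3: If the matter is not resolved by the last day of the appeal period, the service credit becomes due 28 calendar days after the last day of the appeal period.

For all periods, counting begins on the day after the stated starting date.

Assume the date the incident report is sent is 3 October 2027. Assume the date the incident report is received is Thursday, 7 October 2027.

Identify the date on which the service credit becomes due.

Adding 7 calendar days to 7 October 2027 gives 14 October 2027, which is the last day of the resolution window.
The last day of the appeal period: 34 calendar days after 14 October 2027 is 17 November 2027.
The date on which the service credit becomes due: 17 November 2027 + 28 days = 15 December 2027.

15 December 2027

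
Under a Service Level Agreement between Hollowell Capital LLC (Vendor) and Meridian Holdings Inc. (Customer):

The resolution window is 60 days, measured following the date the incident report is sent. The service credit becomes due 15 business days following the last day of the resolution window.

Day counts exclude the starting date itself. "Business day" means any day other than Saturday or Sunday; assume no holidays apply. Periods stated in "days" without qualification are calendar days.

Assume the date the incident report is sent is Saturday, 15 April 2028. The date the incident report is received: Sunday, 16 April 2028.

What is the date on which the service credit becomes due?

5 July 2028

Adding 60 calendar days to 15 April 2028 gives 14 June 2028, which is the last day of the resolution window.
From Wednesday, 14 June 2028, 15 business days (Jun 15, Jun 16, Jun 19, Jun 20, …, Jul 3, Jul 4, Jul 5, skipping weekends) brings us to Wednesday, 5 July 2028, which is the date on which the service credit becomes due.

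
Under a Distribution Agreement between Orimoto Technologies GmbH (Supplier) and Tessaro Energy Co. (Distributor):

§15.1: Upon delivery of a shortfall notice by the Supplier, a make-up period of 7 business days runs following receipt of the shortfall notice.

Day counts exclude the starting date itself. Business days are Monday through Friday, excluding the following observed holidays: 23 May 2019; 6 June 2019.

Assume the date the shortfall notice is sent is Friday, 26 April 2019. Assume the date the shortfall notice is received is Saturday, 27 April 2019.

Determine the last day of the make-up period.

From Saturday, 27 April 2019, 7 business days (Apr 29, Apr 30, May 1, May 2, May 3, May 6, May 7, skipping weekends) brings us to Tuesday, 7 May 2019, which is the last day of the make-up period.

7 May 2019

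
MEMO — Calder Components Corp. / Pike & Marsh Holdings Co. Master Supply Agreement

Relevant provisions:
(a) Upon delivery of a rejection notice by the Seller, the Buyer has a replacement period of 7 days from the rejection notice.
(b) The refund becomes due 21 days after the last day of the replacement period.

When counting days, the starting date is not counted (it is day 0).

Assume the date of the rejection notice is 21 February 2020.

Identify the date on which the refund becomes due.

Adding 7 calendar days to 21 February 2020 gives 28 February 2020, which is the last day of the replacement period.
The date on which the refund becomes due: 21 calendar days after 28 February 2020 is 20 March 2020.

20 March 2020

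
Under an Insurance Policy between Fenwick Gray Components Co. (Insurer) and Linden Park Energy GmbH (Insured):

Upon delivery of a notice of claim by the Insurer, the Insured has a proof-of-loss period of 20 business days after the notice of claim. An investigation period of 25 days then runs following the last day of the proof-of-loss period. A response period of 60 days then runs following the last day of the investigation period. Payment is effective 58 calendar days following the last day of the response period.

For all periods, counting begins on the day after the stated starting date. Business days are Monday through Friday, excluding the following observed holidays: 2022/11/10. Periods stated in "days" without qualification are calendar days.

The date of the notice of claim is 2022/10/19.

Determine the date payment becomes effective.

From Wednesday, 2022/10/19, 20 business days (Oct 20, Oct 21, Oct 24, Oct 25, …, Nov 15, Nov 16, Nov 17, skipping weekends and the listed holiday on Nov 10) brings us to Thursday, 2022/11/17, which is the last day of the proof-of-loss period.
The last day of the investigation period: 25 calendar days after 2022/11/17 is 2022/12/12.
The last day of the response period: 2022/12/12 + 60 days = 2023/02/10.
Adding 58 calendar days to 2023/02/10 gives 2023/04/09, which is the date payment becomes effective.

2023/04/09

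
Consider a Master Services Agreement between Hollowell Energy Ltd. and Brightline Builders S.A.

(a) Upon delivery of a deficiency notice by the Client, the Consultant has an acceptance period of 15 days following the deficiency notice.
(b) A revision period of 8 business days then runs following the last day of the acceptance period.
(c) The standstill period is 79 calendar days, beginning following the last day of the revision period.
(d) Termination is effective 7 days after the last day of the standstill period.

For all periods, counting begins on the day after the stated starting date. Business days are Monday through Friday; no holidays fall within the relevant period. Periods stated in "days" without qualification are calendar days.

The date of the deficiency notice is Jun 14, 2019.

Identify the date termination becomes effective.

Oct 4, 2019

The last day of the acceptance period: Jun 14, 2019 + 15 days = Jun 29, 2019.
The last day of the revision period: 8 business days after Saturday, Jun 29, 2019, skipping weekends — Jul 1, Jul 2, Jul 3, Jul 4, Jul 5, Jul 8, Jul 9, Jul 10 — lands on Wednesday, Jul 10, 2019.
The last day of the standstill period: Jul 10, 2019 + 79 days = Sep 27, 2019.
The date termination becomes effective: 7 calendar days after Sep 27, 2019 is Oct 4, 2019.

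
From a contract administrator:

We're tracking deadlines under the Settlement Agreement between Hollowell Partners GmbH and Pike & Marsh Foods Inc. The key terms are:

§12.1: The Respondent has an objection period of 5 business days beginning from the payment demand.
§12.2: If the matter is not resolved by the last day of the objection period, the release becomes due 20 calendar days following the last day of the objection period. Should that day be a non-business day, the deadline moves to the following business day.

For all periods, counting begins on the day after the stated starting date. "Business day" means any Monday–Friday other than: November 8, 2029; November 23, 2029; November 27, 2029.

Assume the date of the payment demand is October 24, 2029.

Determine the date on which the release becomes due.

From Wednesday, October 24, 2029, 5 business days (Oct 25, Oct 26, Oct 29, Oct 30, Oct 31, skipping weekends) brings us to Wednesday, October 31, 2029, which is the last day of the objection period.
The date on which the release becomes due: 20 calendar days after October 31, 2029 is November 20, 2029. November 20, 2029 is a Tuesday and is not a listed holiday, so no roll-forward applies.

November 20, 2029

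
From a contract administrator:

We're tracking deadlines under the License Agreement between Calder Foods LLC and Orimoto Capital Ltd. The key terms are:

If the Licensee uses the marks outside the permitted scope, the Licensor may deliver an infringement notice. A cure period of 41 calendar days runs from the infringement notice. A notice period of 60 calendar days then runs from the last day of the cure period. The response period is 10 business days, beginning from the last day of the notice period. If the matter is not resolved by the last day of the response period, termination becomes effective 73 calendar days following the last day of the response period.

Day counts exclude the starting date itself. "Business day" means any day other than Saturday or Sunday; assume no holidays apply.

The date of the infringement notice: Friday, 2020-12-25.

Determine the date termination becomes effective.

2021-07-01

Adding 41 calendar days to 2020-12-25 gives 2021-02-04, which is the last day of the cure period.
Adding 60 calendar days to 2021-02-04 gives 2021-04-05, which is the last day of the notice period.
The last day of the response period: 10 business days after Monday, 2021-04-05, skipping weekends — Apr 6, Apr 7, Apr 8, Apr 9, Apr 12, Apr 13, Apr 14, Apr 15, Apr 16, Apr 19 — lands on Monday, 2021-04-19.
The date termination becomes effective: 73 calendar days after 2021-04-19 is 2021-07-01.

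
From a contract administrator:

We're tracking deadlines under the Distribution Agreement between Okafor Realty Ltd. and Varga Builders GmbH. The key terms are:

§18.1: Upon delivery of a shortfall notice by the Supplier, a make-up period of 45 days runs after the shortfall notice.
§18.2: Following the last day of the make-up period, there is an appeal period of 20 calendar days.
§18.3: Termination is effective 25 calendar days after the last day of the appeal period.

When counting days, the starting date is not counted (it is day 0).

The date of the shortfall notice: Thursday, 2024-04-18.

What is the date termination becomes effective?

2024-07-17

The last day of the make-up period: 2024-04-18 + 45 days = 2024-06-02.
The last day of the appeal period: 2024-06-02 + 20 days = 2024-06-22.
Adding 25 calendar days to 2024-06-22 gives 2024-07-17, which is the date termination becomes effective.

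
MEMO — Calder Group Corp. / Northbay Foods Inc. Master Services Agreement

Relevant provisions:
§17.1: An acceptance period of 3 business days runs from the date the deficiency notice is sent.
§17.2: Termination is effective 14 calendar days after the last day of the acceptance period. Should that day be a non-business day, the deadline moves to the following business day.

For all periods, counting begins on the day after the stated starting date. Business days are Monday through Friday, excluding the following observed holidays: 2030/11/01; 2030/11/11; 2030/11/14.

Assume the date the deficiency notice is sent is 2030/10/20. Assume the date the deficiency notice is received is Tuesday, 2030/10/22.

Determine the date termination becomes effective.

2030/11/06

The last day of the acceptance period: counting 3 business days from Sunday, 2030/10/20 (Oct 21, Oct 22, Oct 23, skipping weekends) reaches Wednesday, 2030/10/23.
The date termination becomes effective: 14 calendar days after 2030/10/23 is 2030/11/06. 2030/11/06 is a Wednesday and is not a listed holiday, so no roll-forward applies.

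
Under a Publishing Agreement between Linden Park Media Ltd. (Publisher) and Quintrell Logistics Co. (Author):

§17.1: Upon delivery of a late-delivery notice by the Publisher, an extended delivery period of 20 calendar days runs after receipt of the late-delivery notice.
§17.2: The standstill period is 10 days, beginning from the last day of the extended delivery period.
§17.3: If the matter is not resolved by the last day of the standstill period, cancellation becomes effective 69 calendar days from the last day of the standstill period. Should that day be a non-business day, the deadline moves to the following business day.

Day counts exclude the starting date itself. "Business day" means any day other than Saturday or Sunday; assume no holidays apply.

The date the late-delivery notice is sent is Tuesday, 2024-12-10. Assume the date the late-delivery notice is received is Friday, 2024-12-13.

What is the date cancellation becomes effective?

2025-03-24

Adding 20 calendar days to 2024-12-13 gives 2025-01-02, which is the last day of the extended delivery period.
Adding 10 calendar days to 2025-01-02 gives 2025-01-12, which is the last day of the standstill period.
Adding 69 calendar days to 2025-01-12 gives 2025-03-22, which is the date cancellation becomes effective. That falls on a Saturday, so it rolls to the next business day, Monday, 2025-03-24.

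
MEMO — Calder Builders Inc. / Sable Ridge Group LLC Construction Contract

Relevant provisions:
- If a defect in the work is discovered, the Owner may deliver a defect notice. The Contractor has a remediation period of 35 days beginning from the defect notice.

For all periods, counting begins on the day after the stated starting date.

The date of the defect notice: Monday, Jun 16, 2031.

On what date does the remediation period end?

Jul 21, 2031

The last day of the remediation period: 35 calendar days after Jun 16, 2031 is Jul 21, 2031.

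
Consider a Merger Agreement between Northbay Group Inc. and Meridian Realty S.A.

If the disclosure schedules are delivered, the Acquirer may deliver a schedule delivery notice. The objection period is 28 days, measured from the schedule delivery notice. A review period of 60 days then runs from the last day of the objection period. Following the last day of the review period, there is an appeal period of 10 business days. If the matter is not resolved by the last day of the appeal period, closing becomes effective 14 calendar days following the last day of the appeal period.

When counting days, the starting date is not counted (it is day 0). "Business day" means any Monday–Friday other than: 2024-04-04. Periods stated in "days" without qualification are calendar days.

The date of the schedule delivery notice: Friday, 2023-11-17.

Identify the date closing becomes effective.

2024-03-12

The last day of the objection period: 28 calendar days after 2023-11-17 is 2023-12-15.
The last day of the review period: 2023-12-15 + 60 days = 2024-02-13.
From Tuesday, 2024-02-13, 10 business days (Feb 14, Feb 15, Feb 16, Feb 19, Feb 20, Feb 21, Feb 22, Feb 23, Feb 26, Feb 27, skipping weekends) brings us to Tuesday, 2024-02-27, which is the last day of the appeal period.
The date closing becomes effective: 14 calendar days after 2024-02-27 is 2024-03-12.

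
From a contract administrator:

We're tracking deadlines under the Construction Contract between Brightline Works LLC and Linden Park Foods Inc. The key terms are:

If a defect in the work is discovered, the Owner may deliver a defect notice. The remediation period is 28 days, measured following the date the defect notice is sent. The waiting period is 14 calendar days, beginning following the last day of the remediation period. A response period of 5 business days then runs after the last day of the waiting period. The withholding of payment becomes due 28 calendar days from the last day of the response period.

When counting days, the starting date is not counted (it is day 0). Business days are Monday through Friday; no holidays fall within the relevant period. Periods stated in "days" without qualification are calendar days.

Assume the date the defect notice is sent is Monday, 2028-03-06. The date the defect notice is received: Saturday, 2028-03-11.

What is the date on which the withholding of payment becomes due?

2028-05-22

Adding 28 calendar days to 2028-03-06 gives 2028-04-03, which is the last day of the remediation period.
Adding 14 calendar days to 2028-04-03 gives 2028-04-17, which is the last day of the waiting period.
The last day of the response period: 5 business days after Monday, 2028-04-17, skipping weekends — Apr 18, Apr 19, Apr 20, Apr 21, Apr 24 — lands on Monday, 2028-04-24.
The date on which the withholding of payment becomes due: 28 calendar days after 2028-04-24 is 2028-05-22.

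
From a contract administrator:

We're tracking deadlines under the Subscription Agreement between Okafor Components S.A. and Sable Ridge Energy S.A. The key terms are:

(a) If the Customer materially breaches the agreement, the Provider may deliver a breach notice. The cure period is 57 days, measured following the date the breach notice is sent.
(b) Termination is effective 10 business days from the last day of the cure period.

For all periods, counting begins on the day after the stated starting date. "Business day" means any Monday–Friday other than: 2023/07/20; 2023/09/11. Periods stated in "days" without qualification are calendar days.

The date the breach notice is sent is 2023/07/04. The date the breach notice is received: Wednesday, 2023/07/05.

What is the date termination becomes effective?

The last day of the cure period: 57 calendar days after 2023/07/04 is 2023/08/30.
The date termination becomes effective: 10 business days after Wednesday, 2023/08/30, skipping weekends and the listed holiday on Sep 11 — Aug 31, Sep 1, Sep 4, Sep 5, Sep 6, Sep 7, Sep 8, Sep 12, Sep 13, Sep 14 — lands on Thursday, 2023/09/14.

2023/09/14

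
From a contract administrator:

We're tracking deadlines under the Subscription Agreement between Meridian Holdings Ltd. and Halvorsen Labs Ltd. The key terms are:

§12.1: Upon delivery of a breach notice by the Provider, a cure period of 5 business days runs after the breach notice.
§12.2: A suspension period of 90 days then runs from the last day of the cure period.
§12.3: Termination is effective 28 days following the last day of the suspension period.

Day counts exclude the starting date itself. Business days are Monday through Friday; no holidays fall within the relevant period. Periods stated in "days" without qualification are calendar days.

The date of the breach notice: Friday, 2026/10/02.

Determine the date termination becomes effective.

The last day of the cure period: 5 business days after Friday, 2026/10/02, skipping weekends — Oct 5, Oct 6, Oct 7, Oct 8, Oct 9 — lands on Friday, 2026/10/09.
The last day of the suspension period: 2026/10/09 + 90 days = 2027/01/07.
Adding 28 calendar days to 2027/01/07 gives 2027/02/04, which is the date termination becomes effective.

2027/02/04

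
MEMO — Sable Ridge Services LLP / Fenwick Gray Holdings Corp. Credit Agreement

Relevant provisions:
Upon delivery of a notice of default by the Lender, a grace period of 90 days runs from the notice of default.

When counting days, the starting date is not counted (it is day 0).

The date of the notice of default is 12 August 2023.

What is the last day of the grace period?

10 November 2023

The last day of the grace period: 90 calendar days after 12 August 2023 is 10 November 2023.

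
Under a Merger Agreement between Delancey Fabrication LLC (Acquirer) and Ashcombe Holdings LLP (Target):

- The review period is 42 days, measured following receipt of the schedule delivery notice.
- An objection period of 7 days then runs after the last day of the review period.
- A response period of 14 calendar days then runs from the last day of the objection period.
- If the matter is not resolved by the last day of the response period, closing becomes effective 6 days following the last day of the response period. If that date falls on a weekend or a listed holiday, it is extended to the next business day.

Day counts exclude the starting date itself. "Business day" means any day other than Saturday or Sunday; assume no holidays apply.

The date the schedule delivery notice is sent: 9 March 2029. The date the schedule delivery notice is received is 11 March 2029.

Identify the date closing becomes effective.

The last day of the review period: 11 March 2029 + 42 days = 22 April 2029.
The last day of the objection period: 7 calendar days after 22 April 2029 is 29 April 2029.
Adding 14 calendar days to 29 April 2029 gives 13 May 2029, which is the last day of the response period.
The date closing becomes effective: 13 May 2029 + 6 days = 19 May 2029. That falls on a Saturday, so it rolls to the next business day, Monday, 21 May 2029.

21 May 2029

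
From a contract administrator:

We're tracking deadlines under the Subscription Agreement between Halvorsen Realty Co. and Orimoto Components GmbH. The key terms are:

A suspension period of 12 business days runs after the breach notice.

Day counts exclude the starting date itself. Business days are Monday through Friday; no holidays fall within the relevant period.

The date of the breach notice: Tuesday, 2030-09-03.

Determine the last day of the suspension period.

From Tuesday, 2030-09-03, 12 business days (Sep 4, Sep 5, Sep 6, Sep 9, …, Sep 17, Sep 18, Sep 19, skipping weekends) brings us to Thursday, 2030-09-19, which is the last day of the suspension period.

2030-09-19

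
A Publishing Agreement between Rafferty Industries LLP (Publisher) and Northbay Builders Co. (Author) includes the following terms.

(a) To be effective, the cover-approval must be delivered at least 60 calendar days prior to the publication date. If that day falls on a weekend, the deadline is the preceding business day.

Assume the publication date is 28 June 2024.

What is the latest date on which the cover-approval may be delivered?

29 April 2024

28 June 2024 minus 60 days is 29 April 2024. That is a Monday, so no adjustment is needed.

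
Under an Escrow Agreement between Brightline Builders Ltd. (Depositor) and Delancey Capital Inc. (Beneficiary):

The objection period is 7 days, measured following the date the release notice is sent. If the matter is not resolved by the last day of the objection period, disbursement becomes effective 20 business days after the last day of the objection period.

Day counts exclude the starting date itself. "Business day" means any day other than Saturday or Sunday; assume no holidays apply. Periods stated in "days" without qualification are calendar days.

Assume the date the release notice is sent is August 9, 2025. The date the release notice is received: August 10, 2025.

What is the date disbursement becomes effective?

September 12, 2025

Adding 7 calendar days to August 9, 2025 gives August 16, 2025, which is the last day of the objection period.
From Saturday, August 16, 2025, 20 business days (Aug 18, Aug 19, Aug 20, Aug 21, …, Sep 10, Sep 11, Sep 12, skipping weekends) brings us to Friday, September 12, 2025, which is the date disbursement becomes effective.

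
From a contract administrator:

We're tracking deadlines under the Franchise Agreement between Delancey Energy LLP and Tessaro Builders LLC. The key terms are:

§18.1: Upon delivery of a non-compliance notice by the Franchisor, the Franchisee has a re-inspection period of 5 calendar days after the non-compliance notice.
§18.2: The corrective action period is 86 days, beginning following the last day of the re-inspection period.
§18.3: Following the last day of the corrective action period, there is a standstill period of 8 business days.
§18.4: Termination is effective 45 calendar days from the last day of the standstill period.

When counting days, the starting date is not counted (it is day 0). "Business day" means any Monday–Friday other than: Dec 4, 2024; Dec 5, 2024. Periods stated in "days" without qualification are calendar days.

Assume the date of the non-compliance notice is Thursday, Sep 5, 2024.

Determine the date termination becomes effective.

Jan 31, 2025

The last day of the re-inspection period: Sep 5, 2024 + 5 days = Sep 10, 2024.
The last day of the corrective action period: Sep 10, 2024 + 86 days = Dec 5, 2024.
The last day of the standstill period: counting 8 business days from Thursday, Dec 5, 2024 (Dec 6, Dec 9, Dec 10, Dec 11, Dec 12, Dec 13, Dec 16, Dec 17, skipping weekends) reaches Tuesday, Dec 17, 2024.
The date termination becomes effective: Dec 17, 2024 + 45 days = Jan 31, 2025.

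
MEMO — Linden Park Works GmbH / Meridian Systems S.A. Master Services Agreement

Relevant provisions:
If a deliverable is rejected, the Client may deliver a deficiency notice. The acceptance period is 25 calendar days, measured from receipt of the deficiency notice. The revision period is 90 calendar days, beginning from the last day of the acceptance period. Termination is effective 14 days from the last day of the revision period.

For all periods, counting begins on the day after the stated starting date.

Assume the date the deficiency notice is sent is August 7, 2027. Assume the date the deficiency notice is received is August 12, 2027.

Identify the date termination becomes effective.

Adding 25 calendar days to August 12, 2027 gives September 6, 2027, which is the last day of the acceptance period.
The last day of the revision period: September 6, 2027 + 90 days = December 5, 2027.
Adding 14 calendar days to December 5, 2027 gives December 19, 2027, which is the date termination becomes effective.

December 19, 2027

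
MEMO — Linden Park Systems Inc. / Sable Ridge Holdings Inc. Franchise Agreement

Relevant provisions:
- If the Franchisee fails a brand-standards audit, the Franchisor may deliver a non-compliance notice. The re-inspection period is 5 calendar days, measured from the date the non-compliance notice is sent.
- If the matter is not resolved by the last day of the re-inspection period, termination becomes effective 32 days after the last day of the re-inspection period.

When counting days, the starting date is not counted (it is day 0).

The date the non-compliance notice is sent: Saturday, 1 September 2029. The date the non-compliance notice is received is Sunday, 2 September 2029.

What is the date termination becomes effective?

8 October 2029

The last day of the re-inspection period: 5 calendar days after 1 September 2029 is 6 September 2029.
Adding 32 calendar days to 6 September 2029 gives 8 October 2029, which is the date termination becomes effective.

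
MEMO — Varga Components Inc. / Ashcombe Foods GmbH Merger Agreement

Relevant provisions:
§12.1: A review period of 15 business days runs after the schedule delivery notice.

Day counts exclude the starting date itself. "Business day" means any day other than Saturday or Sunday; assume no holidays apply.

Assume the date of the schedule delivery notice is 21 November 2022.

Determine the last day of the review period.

12 December 2022

The last day of the review period: counting 15 business days from Monday, 21 November 2022 (Nov 22, Nov 23, Nov 24, Nov 25, …, Dec 8, Dec 9, Dec 12, skipping weekends) reaches Monday, 12 December 2022.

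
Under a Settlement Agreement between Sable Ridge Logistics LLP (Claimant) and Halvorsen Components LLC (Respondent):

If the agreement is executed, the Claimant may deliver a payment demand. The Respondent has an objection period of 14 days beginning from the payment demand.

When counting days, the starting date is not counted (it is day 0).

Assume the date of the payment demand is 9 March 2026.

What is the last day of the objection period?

The last day of the objection period: 9 March 2026 + 14 days = 23 March 2026.

23 March 2026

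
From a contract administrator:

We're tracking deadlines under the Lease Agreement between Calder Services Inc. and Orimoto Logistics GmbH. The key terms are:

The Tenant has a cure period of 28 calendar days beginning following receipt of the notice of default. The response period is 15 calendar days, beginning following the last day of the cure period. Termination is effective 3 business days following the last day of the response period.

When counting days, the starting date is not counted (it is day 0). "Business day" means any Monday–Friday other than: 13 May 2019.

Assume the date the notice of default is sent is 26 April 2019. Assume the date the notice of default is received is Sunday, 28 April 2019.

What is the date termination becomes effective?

Adding 28 calendar days to 28 April 2019 gives 26 May 2019, which is the last day of the cure period.
Adding 15 calendar days to 26 May 2019 gives 10 June 2019, which is the last day of the response period.
From Monday, 10 June 2019, 3 business days (Jun 11, Jun 12, Jun 13, skipping weekends) brings us to Thursday, 13 June 2019, which is the date termination becomes effective.

13 June 2019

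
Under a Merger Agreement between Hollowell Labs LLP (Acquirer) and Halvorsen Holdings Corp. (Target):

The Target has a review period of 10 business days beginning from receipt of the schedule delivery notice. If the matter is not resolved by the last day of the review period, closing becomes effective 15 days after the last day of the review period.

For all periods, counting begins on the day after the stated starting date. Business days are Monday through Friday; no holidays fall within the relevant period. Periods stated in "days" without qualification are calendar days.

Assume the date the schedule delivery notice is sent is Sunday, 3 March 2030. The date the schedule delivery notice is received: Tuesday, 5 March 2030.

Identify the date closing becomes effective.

The last day of the review period: 10 business days after Tuesday, 5 March 2030, skipping weekends — Mar 6, Mar 7, Mar 8, Mar 11, Mar 12, Mar 13, Mar 14, Mar 15, Mar 18, Mar 19 — lands on Tuesday, 19 March 2030.
The date closing becomes effective: 15 calendar days after 19 March 2030 is 3 April 2030.

3 April 2030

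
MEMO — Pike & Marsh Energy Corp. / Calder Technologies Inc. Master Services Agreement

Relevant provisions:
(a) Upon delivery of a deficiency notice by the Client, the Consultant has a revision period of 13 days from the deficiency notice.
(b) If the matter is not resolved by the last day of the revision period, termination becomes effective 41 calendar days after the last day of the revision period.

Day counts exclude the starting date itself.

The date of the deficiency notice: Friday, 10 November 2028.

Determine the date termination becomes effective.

The last day of the revision period: 13 calendar days after 10 November 2028 is 23 November 2028.
The date termination becomes effective: 41 calendar days after 23 November 2028 is 3 January 2029.

3 January 2029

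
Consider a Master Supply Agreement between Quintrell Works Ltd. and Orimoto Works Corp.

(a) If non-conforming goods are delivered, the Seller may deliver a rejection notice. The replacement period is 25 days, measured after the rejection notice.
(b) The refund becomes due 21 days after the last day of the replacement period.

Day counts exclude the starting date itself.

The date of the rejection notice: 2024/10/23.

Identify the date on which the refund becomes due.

The last day of the replacement period: 25 calendar days after 2024/10/23 is 2024/11/17.
The date on which the refund becomes due: 21 calendar days after 2024/11/17 is 2024/12/08.

2024/12/08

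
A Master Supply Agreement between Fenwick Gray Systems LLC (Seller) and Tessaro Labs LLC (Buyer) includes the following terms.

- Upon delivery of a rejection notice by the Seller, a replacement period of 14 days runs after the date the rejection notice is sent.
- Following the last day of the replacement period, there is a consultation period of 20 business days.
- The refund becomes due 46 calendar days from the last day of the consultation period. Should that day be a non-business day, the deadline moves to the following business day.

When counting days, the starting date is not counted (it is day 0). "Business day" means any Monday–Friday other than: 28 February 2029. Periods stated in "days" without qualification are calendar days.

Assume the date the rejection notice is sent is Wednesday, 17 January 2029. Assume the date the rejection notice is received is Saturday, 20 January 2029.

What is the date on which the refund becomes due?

Adding 14 calendar days to 17 January 2029 gives 31 January 2029, which is the last day of the replacement period.
The last day of the consultation period: 20 business days after Wednesday, 31 January 2029, skipping weekends and the listed holiday on Feb 28 — Feb 1, Feb 2, Feb 5, Feb 6, …, Feb 26, Feb 27, Mar 1 — lands on Thursday, 1 March 2029.
Adding 46 calendar days to 1 March 2029 gives 16 April 2029, which is the date on which the refund becomes due. 16 April 2029 is a Monday and is not a listed holiday, so no roll-forward applies.

16 April 2029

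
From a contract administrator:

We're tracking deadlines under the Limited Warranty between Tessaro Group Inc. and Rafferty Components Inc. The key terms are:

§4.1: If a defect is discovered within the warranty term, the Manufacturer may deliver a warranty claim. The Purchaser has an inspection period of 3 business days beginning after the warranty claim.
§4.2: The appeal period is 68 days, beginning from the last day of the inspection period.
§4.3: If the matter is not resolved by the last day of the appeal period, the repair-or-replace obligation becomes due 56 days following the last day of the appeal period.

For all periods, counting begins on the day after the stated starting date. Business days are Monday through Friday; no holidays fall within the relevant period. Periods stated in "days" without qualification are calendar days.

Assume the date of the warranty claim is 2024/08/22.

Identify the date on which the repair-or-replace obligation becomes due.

2024/12/29

From Thursday, 2024/08/22, 3 business days (Aug 23, Aug 26, Aug 27, skipping weekends) brings us to Tuesday, 2024/08/27, which is the last day of the inspection period.
Adding 68 calendar days to 2024/08/27 gives 2024/11/03, which is the last day of the appeal period.
Adding 56 calendar days to 2024/11/03 gives 2024/12/29, which is the date on which the repair-or-replace obligation becomes due.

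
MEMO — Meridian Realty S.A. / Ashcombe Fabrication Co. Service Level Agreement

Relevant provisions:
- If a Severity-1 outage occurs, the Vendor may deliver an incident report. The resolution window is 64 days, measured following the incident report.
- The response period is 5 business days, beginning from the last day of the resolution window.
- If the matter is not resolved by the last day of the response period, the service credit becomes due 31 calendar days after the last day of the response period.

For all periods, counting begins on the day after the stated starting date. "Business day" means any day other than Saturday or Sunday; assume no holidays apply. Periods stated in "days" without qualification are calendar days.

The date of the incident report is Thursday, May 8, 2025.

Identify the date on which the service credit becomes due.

The last day of the resolution window: 64 calendar days after May 8, 2025 is Jul 11, 2025.
The last day of the response period: counting 5 business days from Friday, Jul 11, 2025 (Jul 14, Jul 15, Jul 16, Jul 17, Jul 18, skipping weekends) reaches Friday, Jul 18, 2025.
The date on which the service credit becomes due: Jul 18, 2025 + 31 days = Aug 18, 2025.

Aug 18, 2025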